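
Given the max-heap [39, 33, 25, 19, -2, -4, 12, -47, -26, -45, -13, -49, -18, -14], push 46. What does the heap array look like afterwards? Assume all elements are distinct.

[46, 33, 39, 19, -2, -4, 25, -47, -26, -45, -13, -49, -18, -14, 12]

append 46 at index 14 → [39, 33, 25, 19, -2, -4, 12, -47, -26, -45, -13, -49, -18, -14, 46]
46 > parent 12 at index 6, swap → [39, 33, 25, 19, -2, -4, 46, -47, -26, -45, -13, -49, -18, -14, 12]
46 > parent 25 at index 2, swap → [39, 33, 46, 19, -2, -4, 25, -47, -26, -45, -13, -49, -18, -14, 12]
46 > parent 39 at index 0, swap → [46, 33, 39, 19, -2, -4, 25, -47, -26, -45, -13, -49, -18, -14, 12]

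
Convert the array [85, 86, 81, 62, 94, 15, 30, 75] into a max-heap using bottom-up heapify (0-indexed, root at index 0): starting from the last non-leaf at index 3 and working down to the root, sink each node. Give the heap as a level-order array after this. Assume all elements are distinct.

[94, 86, 81, 75, 85, 15, 30, 62]

sift down from index 3:
  62 vs only child 75 at index 7, swap → [85, 86, 81, 75, 94, 15, 30, 62]
sift down from index 2: already satisfies heap property
sift down from index 1:
  86 vs larger child 94 at index 4, swap → [85, 94, 81, 75, 86, 15, 30, 62]
sift down from index 0:
  85 vs larger child 94 at index 1, swap → [94, 85, 81, 75, 86, 15, 30, 62]
  85 vs larger child 86 at index 4, swap → [94, 86, 81, 75, 85, 15, 30, 62]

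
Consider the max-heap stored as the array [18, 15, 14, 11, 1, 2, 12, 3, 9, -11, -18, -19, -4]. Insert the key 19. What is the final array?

[19, 15, 18, 11, 1, 2, 14, 3, 9, -11, -18, -19, -4, 12]

append 19 at index 13 → [18, 15, 14, 11, 1, 2, 12, 3, 9, -11, -18, -19, -4, 19]
19 > parent 12 at index 6, swap → [18, 15, 14, 11, 1, 2, 19, 3, 9, -11, -18, -19, -4, 12]
19 > parent 14 at index 2, swap → [18, 15, 19, 11, 1, 2, 14, 3, 9, -11, -18, -19, -4, 12]
19 > parent 18 at index 0, swap → [19, 15, 18, 11, 1, 2, 14, 3, 9, -11, -18, -19, -4, 12]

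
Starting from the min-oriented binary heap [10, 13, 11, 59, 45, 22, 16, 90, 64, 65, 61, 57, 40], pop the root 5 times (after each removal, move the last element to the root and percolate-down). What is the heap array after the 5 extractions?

extract-min #1 returns 10:
  remove root 10; move last element 40 to root → [40, 13, 11, 59, 45, 22, 16, 90, 64, 65, 61, 57]
  40 vs smaller child 11 at index 2, swap → [11, 13, 40, 59, 45, 22, 16, 90, 64, 65, 61, 57]
  40 vs smaller child 16 at index 6, swap → [11, 13, 16, 59, 45, 22, 40, 90, 64, 65, 61, 57]
extract-min #2 returns 11:
  remove root 11; move last element 57 to root → [57, 13, 16, 59, 45, 22, 40, 90, 64, 65, 61]
  57 vs smaller child 13 at index 1, swap → [13, 57, 16, 59, 45, 22, 40, 90, 64, 65, 61]
  57 vs smaller child 45 at index 4, swap → [13, 45, 16, 59, 57, 22, 40, 90, 64, 65, 61]
extract-min #3 returns 13:
  remove root 13; move last element 61 to root → [61, 45, 16, 59, 57, 22, 40, 90, 64, 65]
  61 vs smaller child 16 at index 2, swap → [16, 45, 61, 59, 57, 22, 40, 90, 64, 65]
  61 vs smaller child 22 at index 5, swap → [16, 45, 22, 59, 57, 61, 40, 90, 64, 65]
extract-min #4 returns 16:
  remove root 16; move last element 65 to root → [65, 45, 22, 59, 57, 61, 40, 90, 64]
  65 vs smaller child 22 at index 2, swap → [22, 45, 65, 59, 57, 61, 40, 90, 64]
  65 vs smaller child 40 at index 6, swap → [22, 45, 40, 59, 57, 61, 65, 90, 64]
extract-min #5 returns 22:
  remove root 22; move last element 64 to root → [64, 45, 40, 59, 57, 61, 65, 90]
  64 vs smaller child 40 at index 2, swap → [40, 45, 64, 59, 57, 61, 65, 90]
  64 vs smaller child 61 at index 5, swap → [40, 45, 61, 59, 57, 64, 65, 90]

[40, 45, 61, 59, 57, 64, 65, 90]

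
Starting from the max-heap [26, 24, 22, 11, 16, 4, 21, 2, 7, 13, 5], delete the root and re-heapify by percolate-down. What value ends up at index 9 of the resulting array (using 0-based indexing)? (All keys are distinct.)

remove root 26; move last element 5 to root → [5, 24, 22, 11, 16, 4, 21, 2, 7, 13]
5 vs larger child 24 at index 1, swap → [24, 5, 22, 11, 16, 4, 21, 2, 7, 13]
5 vs larger child 16 at index 4, swap → [24, 16, 22, 11, 5, 4, 21, 2, 7, 13]
5 vs only child 13 at index 9, swap → [24, 16, 22, 11, 13, 4, 21, 2, 7, 5]
resulting array: [24, 16, 22, 11, 13, 4, 21, 2, 7, 5]

5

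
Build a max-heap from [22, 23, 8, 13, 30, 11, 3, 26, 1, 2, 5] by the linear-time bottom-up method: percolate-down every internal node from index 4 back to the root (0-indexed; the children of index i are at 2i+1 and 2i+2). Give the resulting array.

[30, 26, 11, 22, 23, 8, 3, 13, 1, 2, 5]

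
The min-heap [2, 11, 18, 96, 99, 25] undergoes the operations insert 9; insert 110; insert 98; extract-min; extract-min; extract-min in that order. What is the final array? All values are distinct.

insert 9:
  append 9 at index 6 → [2, 11, 18, 96, 99, 25, 9]
  9 < parent 18 at index 2, swap → [2, 11, 9, 96, 99, 25, 18]
insert 110:
  append 110 at index 7 → [2, 11, 9, 96, 99, 25, 18, 110] (no swap needed)
insert 98:
  append 98 at index 8 → [2, 11, 9, 96, 99, 25, 18, 110, 98] (no swap needed)
extract-min → returns 2:
  remove root 2; move last element 98 to root → [98, 11, 9, 96, 99, 25, 18, 110]
  98 vs smaller child 9 at index 2, swap → [9, 11, 98, 96, 99, 25, 18, 110]
  98 vs smaller child 18 at index 6, swap → [9, 11, 18, 96, 99, 25, 98, 110]
extract-min → returns 9:
  remove root 9; move last element 110 to root → [110, 11, 18, 96, 99, 25, 98]
  110 vs smaller child 11 at index 1, swap → [11, 110, 18, 96, 99, 25, 98]
  110 vs smaller child 96 at index 3, swap → [11, 96, 18, 110, 99, 25, 98]
extract-min → returns 11:
  remove root 11; move last element 98 to root → [98, 96, 18, 110, 99, 25]
  98 vs smaller child 18 at index 2, swap → [18, 96, 98, 110, 99, 25]
  98 vs only child 25 at index 5, swap → [18, 96, 25, 110, 99, 98]

[18, 96, 25, 110, 99, 98]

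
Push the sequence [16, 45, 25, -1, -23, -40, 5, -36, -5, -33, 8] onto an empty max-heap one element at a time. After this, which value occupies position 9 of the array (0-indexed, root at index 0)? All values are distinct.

-33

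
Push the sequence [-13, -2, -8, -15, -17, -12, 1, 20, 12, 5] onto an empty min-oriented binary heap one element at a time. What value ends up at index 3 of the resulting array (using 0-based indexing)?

-2

Insert -13:
  append -13 at index 0 → [-13] (no swap needed)
Insert -2:
  append -2 at index 1 → [-13, -2] (no swap needed)
Insert -8:
  append -8 at index 2 → [-13, -2, -8] (no swap needed)
Insert -15:
  append -15 at index 3 → [-13, -2, -8, -15]
  -15 < parent -2 at index 1, swap → [-13, -15, -8, -2]
  -15 < parent -13 at index 0, swap → [-15, -13, -8, -2]
Insert -17:
  append -17 at index 4 → [-15, -13, -8, -2, -17]
  -17 < parent -13 at index 1, swap → [-15, -17, -8, -2, -13]
  -17 < parent -15 at index 0, swap → [-17, -15, -8, -2, -13]
Insert -12:
  append -12 at index 5 → [-17, -15, -8, -2, -13, -12]
  -12 < parent -8 at index 2, swap → [-17, -15, -12, -2, -13, -8]
Insert 1:
  append 1 at index 6 → [-17, -15, -12, -2, -13, -8, 1] (no swap needed)
Insert 20:
  append 20 at index 7 → [-17, -15, -12, -2, -13, -8, 1, 20] (no swap needed)
Insert 12:
  append 12 at index 8 → [-17, -15, -12, -2, -13, -8, 1, 20, 12] (no swap needed)
Insert 5:
  append 5 at index 9 → [-17, -15, -12, -2, -13, -8, 1, 20, 12, 5] (no swap needed)
resulting array: [-17, -15, -12, -2, -13, -8, 1, 20, 12, 5]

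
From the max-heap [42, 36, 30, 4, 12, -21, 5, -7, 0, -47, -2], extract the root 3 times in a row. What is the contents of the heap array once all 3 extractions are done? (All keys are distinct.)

[12, 4, 5, 0, -2, -21, -47, -7]

extract-max #1 returns 42:
  remove root 42; move last element -2 to root → [-2, 36, 30, 4, 12, -21, 5, -7, 0, -47]
  -2 vs larger child 36 at index 1, swap → [36, -2, 30, 4, 12, -21, 5, -7, 0, -47]
  -2 vs larger child 12 at index 4, swap → [36, 12, 30, 4, -2, -21, 5, -7, 0, -47]
extract-max #2 returns 36:
  remove root 36; move last element -47 to root → [-47, 12, 30, 4, -2, -21, 5, -7, 0]
  -47 vs larger child 30 at index 2, swap → [30, 12, -47, 4, -2, -21, 5, -7, 0]
  -47 vs larger child 5 at index 6, swap → [30, 12, 5, 4, -2, -21, -47, -7, 0]
extract-max #3 returns 30:
  remove root 30; move last element 0 to root → [0, 12, 5, 4, -2, -21, -47, -7]
  0 vs larger child 12 at index 1, swap → [12, 0, 5, 4, -2, -21, -47, -7]
  0 vs larger child 4 at index 3, swap → [12, 4, 5, 0, -2, -21, -47, -7]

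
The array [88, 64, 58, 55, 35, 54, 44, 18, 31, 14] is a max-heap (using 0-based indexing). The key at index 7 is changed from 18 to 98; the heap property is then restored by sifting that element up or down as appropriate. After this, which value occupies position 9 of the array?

set index 7 from 18 to 98 → [88, 64, 58, 55, 35, 54, 44, 98, 31, 14]
98 > parent 55 at index 3, swap → [88, 64, 58, 98, 35, 54, 44, 55, 31, 14]
98 > parent 64 at index 1, swap → [88, 98, 58, 64, 35, 54, 44, 55, 31, 14]
98 > parent 88 at index 0, swap → [98, 88, 58, 64, 35, 54, 44, 55, 31, 14]
resulting array: [98, 88, 58, 64, 35, 54, 44, 55, 31, 14]

14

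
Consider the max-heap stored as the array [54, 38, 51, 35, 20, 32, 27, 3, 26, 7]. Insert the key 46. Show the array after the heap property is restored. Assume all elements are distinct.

[54, 46, 51, 35, 38, 32, 27, 3, 26, 7, 20]

append 46 at index 10 → [54, 38, 51, 35, 20, 32, 27, 3, 26, 7, 46]
46 > parent 20 at index 4, swap → [54, 38, 51, 35, 46, 32, 27, 3, 26, 7, 20]
46 > parent 38 at index 1, swap → [54, 46, 51, 35, 38, 32, 27, 3, 26, 7, 20]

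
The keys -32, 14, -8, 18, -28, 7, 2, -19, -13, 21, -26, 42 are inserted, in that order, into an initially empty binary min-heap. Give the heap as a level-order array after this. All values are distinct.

[-32, -28, -8, -19, -26, 7, 2, 18, -13, 21, 14, 42]

Insert -32:
  append -32 at index 0 → [-32] (no swap needed)
Insert 14:
  append 14 at index 1 → [-32, 14] (no swap needed)
Insert -8:
  append -8 at index 2 → [-32, 14, -8] (no swap needed)
Insert 18:
  append 18 at index 3 → [-32, 14, -8, 18] (no swap needed)
Insert -28:
  append -28 at index 4 → [-32, 14, -8, 18, -28]
  -28 < parent 14 at index 1, swap → [-32, -28, -8, 18, 14]
Insert 7:
  append 7 at index 5 → [-32, -28, -8, 18, 14, 7] (no swap needed)
Insert 2:
  append 2 at index 6 → [-32, -28, -8, 18, 14, 7, 2] (no swap needed)
Insert -19:
  append -19 at index 7 → [-32, -28, -8, 18, 14, 7, 2, -19]
  -19 < parent 18 at index 3, swap → [-32, -28, -8, -19, 14, 7, 2, 18]
Insert -13:
  append -13 at index 8 → [-32, -28, -8, -19, 14, 7, 2, 18, -13] (no swap needed)
Insert 21:
  append 21 at index 9 → [-32, -28, -8, -19, 14, 7, 2, 18, -13, 21] (no swap needed)
Insert -26:
  append -26 at index 10 → [-32, -28, -8, -19, 14, 7, 2, 18, -13, 21, -26]
  -26 < parent 14 at index 4, swap → [-32, -28, -8, -19, -26, 7, 2, 18, -13, 21, 14]
Insert 42:
  append 42 at index 11 → [-32, -28, -8, -19, -26, 7, 2, 18, -13, 21, 14, 42] (no swap needed)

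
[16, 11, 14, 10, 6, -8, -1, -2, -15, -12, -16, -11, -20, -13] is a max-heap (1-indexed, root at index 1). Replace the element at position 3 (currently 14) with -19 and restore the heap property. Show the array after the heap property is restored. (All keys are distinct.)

[16, 11, -1, 10, 6, -8, -13, -2, -15, -12, -16, -11, -20, -19]

set index 3 from 14 to -19 → [16, 11, -19, 10, 6, -8, -1, -2, -15, -12, -16, -11, -20, -13]
-19 vs larger child -1 at index 7, swap → [16, 11, -1, 10, 6, -8, -19, -2, -15, -12, -16, -11, -20, -13]
-19 vs only child -13 at index 14, swap → [16, 11, -1, 10, 6, -8, -13, -2, -15, -12, -16, -11, -20, -19]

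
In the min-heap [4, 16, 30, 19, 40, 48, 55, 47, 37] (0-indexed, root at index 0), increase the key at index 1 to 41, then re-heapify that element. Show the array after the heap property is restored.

[4, 19, 30, 37, 40, 48, 55, 47, 41]

set index 1 from 16 to 41 → [4, 41, 30, 19, 40, 48, 55, 47, 37]
41 vs smaller child 19 at index 3, swap → [4, 19, 30, 41, 40, 48, 55, 47, 37]
41 vs smaller child 37 at index 8, swap → [4, 19, 30, 37, 40, 48, 55, 47, 41]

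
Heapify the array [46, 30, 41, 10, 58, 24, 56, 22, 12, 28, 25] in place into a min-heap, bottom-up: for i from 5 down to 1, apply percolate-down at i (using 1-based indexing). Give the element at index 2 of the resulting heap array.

sift down from index 5:
  58 vs smaller child 25 at index 11, swap → [46, 30, 41, 10, 25, 24, 56, 22, 12, 28, 58]
sift down from index 4: already satisfies heap property
sift down from index 3:
  41 vs smaller child 24 at index 6, swap → [46, 30, 24, 10, 25, 41, 56, 22, 12, 28, 58]
sift down from index 2:
  30 vs smaller child 10 at index 4, swap → [46, 10, 24, 30, 25, 41, 56, 22, 12, 28, 58]
  30 vs smaller child 12 at index 9, swap → [46, 10, 24, 12, 25, 41, 56, 22, 30, 28, 58]
sift down from index 1:
  46 vs smaller child 10 at index 2, swap → [10, 46, 24, 12, 25, 41, 56, 22, 30, 28, 58]
  46 vs smaller child 12 at index 4, swap → [10, 12, 24, 46, 25, 41, 56, 22, 30, 28, 58]
  46 vs smaller child 22 at index 8, swap → [10, 12, 24, 22, 25, 41, 56, 46, 30, 28, 58]
resulting array: [10, 12, 24, 22, 25, 41, 56, 46, 30, 28, 58]

12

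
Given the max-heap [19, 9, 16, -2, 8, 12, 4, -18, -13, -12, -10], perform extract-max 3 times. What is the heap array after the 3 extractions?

extract-max #1 returns 19:
  remove root 19; move last element -10 to root → [-10, 9, 16, -2, 8, 12, 4, -18, -13, -12]
  -10 vs larger child 16 at index 2, swap → [16, 9, -10, -2, 8, 12, 4, -18, -13, -12]
  -10 vs larger child 12 at index 5, swap → [16, 9, 12, -2, 8, -10, 4, -18, -13, -12]
extract-max #2 returns 16:
  remove root 16; move last element -12 to root → [-12, 9, 12, -2, 8, -10, 4, -18, -13]
  -12 vs larger child 12 at index 2, swap → [12, 9, -12, -2, 8, -10, 4, -18, -13]
  -12 vs larger child 4 at index 6, swap → [12, 9, 4, -2, 8, -10, -12, -18, -13]
extract-max #3 returns 12:
  remove root 12; move last element -13 to root → [-13, 9, 4, -2, 8, -10, -12, -18]
  -13 vs larger child 9 at index 1, swap → [9, -13, 4, -2, 8, -10, -12, -18]
  -13 vs larger child 8 at index 4, swap → [9, 8, 4, -2, -13, -10, -12, -18]

[9, 8, 4, -2, -13, -10, -12, -18]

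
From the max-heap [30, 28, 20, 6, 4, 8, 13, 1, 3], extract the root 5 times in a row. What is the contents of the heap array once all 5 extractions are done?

[6, 4, 1, 3]

extract-max #1 returns 30:
  remove root 30; move last element 3 to root → [3, 28, 20, 6, 4, 8, 13, 1]
  3 vs larger child 28 at index 1, swap → [28, 3, 20, 6, 4, 8, 13, 1]
  3 vs larger child 6 at index 3, swap → [28, 6, 20, 3, 4, 8, 13, 1]
extract-max #2 returns 28:
  remove root 28; move last element 1 to root → [1, 6, 20, 3, 4, 8, 13]
  1 vs larger child 20 at index 2, swap → [20, 6, 1, 3, 4, 8, 13]
  1 vs larger child 13 at index 6, swap → [20, 6, 13, 3, 4, 8, 1]
extract-max #3 returns 20:
  remove root 20; move last element 1 to root → [1, 6, 13, 3, 4, 8]
  1 vs larger child 13 at index 2, swap → [13, 6, 1, 3, 4, 8]
  1 vs only child 8 at index 5, swap → [13, 6, 8, 3, 4, 1]
extract-max #4 returns 13:
  remove root 13; move last element 1 to root → [1, 6, 8, 3, 4]
  1 vs larger child 8 at index 2, swap → [8, 6, 1, 3, 4]
extract-max #5 returns 8:
  remove root 8; move last element 4 to root → [4, 6, 1, 3]
  4 vs larger child 6 at index 1, swap → [6, 4, 1, 3]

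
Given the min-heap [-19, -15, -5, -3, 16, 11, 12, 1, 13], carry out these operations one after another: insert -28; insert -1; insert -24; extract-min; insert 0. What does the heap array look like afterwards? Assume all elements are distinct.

[-24, -19, -5, -3, -15, 0, 12, 1, 13, 16, -1, 11]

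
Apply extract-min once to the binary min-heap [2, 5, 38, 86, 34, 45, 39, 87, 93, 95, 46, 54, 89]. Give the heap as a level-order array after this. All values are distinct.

[5, 34, 38, 86, 46, 45, 39, 87, 93, 95, 89, 54]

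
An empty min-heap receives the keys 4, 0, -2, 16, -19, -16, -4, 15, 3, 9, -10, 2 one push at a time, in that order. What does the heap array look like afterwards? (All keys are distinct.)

[-19, -10, -16, 3, -2, 0, -4, 16, 15, 9, 4, 2]

Insert 4:
  append 4 at index 0 → [4] (no swap needed)
Insert 0:
  append 0 at index 1 → [4, 0]
  0 < parent 4 at index 0, swap → [0, 4]
Insert -2:
  append -2 at index 2 → [0, 4, -2]
  -2 < parent 0 at index 0, swap → [-2, 4, 0]
Insert 16:
  append 16 at index 3 → [-2, 4, 0, 16] (no swap needed)
Insert -19:
  append -19 at index 4 → [-2, 4, 0, 16, -19]
  -19 < parent 4 at index 1, swap → [-2, -19, 0, 16, 4]
  -19 < parent -2 at index 0, swap → [-19, -2, 0, 16, 4]
Insert -16:
  append -16 at index 5 → [-19, -2, 0, 16, 4, -16]
  -16 < parent 0 at index 2, swap → [-19, -2, -16, 16, 4, 0]
Insert -4:
  append -4 at index 6 → [-19, -2, -16, 16, 4, 0, -4] (no swap needed)
Insert 15:
  append 15 at index 7 → [-19, -2, -16, 16, 4, 0, -4, 15]
  15 < parent 16 at index 3, swap → [-19, -2, -16, 15, 4, 0, -4, 16]
Insert 3:
  append 3 at index 8 → [-19, -2, -16, 15, 4, 0, -4, 16, 3]
  3 < parent 15 at index 3, swap → [-19, -2, -16, 3, 4, 0, -4, 16, 15]
Insert 9:
  append 9 at index 9 → [-19, -2, -16, 3, 4, 0, -4, 16, 15, 9] (no swap needed)
Insert -10:
  append -10 at index 10 → [-19, -2, -16, 3, 4, 0, -4, 16, 15, 9, -10]
  -10 < parent 4 at index 4, swap → [-19, -2, -16, 3, -10, 0, -4, 16, 15, 9, 4]
  -10 < parent -2 at index 1, swap → [-19, -10, -16, 3, -2, 0, -4, 16, 15, 9, 4]
Insert 2:
  append 2 at index 11 → [-19, -10, -16, 3, -2, 0, -4, 16, 15, 9, 4, 2] (no swap needed)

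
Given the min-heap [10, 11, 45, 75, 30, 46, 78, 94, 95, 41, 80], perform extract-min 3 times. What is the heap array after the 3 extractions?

extract-min #1 returns 10:
  remove root 10; move last element 80 to root → [80, 11, 45, 75, 30, 46, 78, 94, 95, 41]
  80 vs smaller child 11 at index 1, swap → [11, 80, 45, 75, 30, 46, 78, 94, 95, 41]
  80 vs smaller child 30 at index 4, swap → [11, 30, 45, 75, 80, 46, 78, 94, 95, 41]
  80 vs only child 41 at index 9, swap → [11, 30, 45, 75, 41, 46, 78, 94, 95, 80]
extract-min #2 returns 11:
  remove root 11; move last element 80 to root → [80, 30, 45, 75, 41, 46, 78, 94, 95]
  80 vs smaller child 30 at index 1, swap → [30, 80, 45, 75, 41, 46, 78, 94, 95]
  80 vs smaller child 41 at index 4, swap → [30, 41, 45, 75, 80, 46, 78, 94, 95]
extract-min #3 returns 30:
  remove root 30; move last element 95 to root → [95, 41, 45, 75, 80, 46, 78, 94]
  95 vs smaller child 41 at index 1, swap → [41, 95, 45, 75, 80, 46, 78, 94]
  95 vs smaller child 75 at index 3, swap → [41, 75, 45, 95, 80, 46, 78, 94]
  95 vs only child 94 at index 7, swap → [41, 75, 45, 94, 80, 46, 78, 95]

[41, 75, 45, 94, 80, 46, 78, 95]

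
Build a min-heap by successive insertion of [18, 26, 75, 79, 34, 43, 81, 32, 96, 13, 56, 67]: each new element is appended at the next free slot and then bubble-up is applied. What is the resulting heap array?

[13, 18, 43, 32, 26, 67, 81, 79, 96, 34, 56, 75]

Insert 18:
  append 18 at index 0 → [18] (no swap needed)
Insert 26:
  append 26 at index 1 → [18, 26] (no swap needed)
Insert 75:
  append 75 at index 2 → [18, 26, 75] (no swap needed)
Insert 79:
  append 79 at index 3 → [18, 26, 75, 79] (no swap needed)
Insert 34:
  append 34 at index 4 → [18, 26, 75, 79, 34] (no swap needed)
Insert 43:
  append 43 at index 5 → [18, 26, 75, 79, 34, 43]
  43 < parent 75 at index 2, swap → [18, 26, 43, 79, 34, 75]
Insert 81:
  append 81 at index 6 → [18, 26, 43, 79, 34, 75, 81] (no swap needed)
Insert 32:
  append 32 at index 7 → [18, 26, 43, 79, 34, 75, 81, 32]
  32 < parent 79 at index 3, swap → [18, 26, 43, 32, 34, 75, 81, 79]
Insert 96:
  append 96 at index 8 → [18, 26, 43, 32, 34, 75, 81, 79, 96] (no swap needed)
Insert 13:
  append 13 at index 9 → [18, 26, 43, 32, 34, 75, 81, 79, 96, 13]
  13 < parent 34 at index 4, swap → [18, 26, 43, 32, 13, 75, 81, 79, 96, 34]
  13 < parent 26 at index 1, swap → [18, 13, 43, 32, 26, 75, 81, 79, 96, 34]
  13 < parent 18 at index 0, swap → [13, 18, 43, 32, 26, 75, 81, 79, 96, 34]
Insert 56:
  append 56 at index 10 → [13, 18, 43, 32, 26, 75, 81, 79, 96, 34, 56] (no swap needed)
Insert 67:
  append 67 at index 11 → [13, 18, 43, 32, 26, 75, 81, 79, 96, 34, 56, 67]
  67 < parent 75 at index 5, swap → [13, 18, 43, 32, 26, 67, 81, 79, 96, 34, 56, 75]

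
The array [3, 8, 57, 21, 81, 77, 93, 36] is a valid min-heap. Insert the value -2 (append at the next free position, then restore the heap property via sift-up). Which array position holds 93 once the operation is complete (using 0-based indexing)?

append -2 at index 8 → [3, 8, 57, 21, 81, 77, 93, 36, -2]
-2 < parent 21 at index 3, swap → [3, 8, 57, -2, 81, 77, 93, 36, 21]
-2 < parent 8 at index 1, swap → [3, -2, 57, 8, 81, 77, 93, 36, 21]
-2 < parent 3 at index 0, swap → [-2, 3, 57, 8, 81, 77, 93, 36, 21]
resulting array: [-2, 3, 57, 8, 81, 77, 93, 36, 21]

6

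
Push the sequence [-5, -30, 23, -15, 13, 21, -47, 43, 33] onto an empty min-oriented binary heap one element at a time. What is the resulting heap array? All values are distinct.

[-47, -15, -30, -5, 13, 23, 21, 43, 33]

Insert -5:
  append -5 at index 0 → [-5] (no swap needed)
Insert -30:
  append -30 at index 1 → [-5, -30]
  -30 < parent -5 at index 0, swap → [-30, -5]
Insert 23:
  append 23 at index 2 → [-30, -5, 23] (no swap needed)
Insert -15:
  append -15 at index 3 → [-30, -5, 23, -15]
  -15 < parent -5 at index 1, swap → [-30, -15, 23, -5]
Insert 13:
  append 13 at index 4 → [-30, -15, 23, -5, 13] (no swap needed)
Insert 21:
  append 21 at index 5 → [-30, -15, 23, -5, 13, 21]
  21 < parent 23 at index 2, swap → [-30, -15, 21, -5, 13, 23]
Insert -47:
  append -47 at index 6 → [-30, -15, 21, -5, 13, 23, -47]
  -47 < parent 21 at index 2, swap → [-30, -15, -47, -5, 13, 23, 21]
  -47 < parent -30 at index 0, swap → [-47, -15, -30, -5, 13, 23, 21]
Insert 43:
  append 43 at index 7 → [-47, -15, -30, -5, 13, 23, 21, 43] (no swap needed)
Insert 33:
  append 33 at index 8 → [-47, -15, -30, -5, 13, 23, 21, 43, 33] (no swap needed)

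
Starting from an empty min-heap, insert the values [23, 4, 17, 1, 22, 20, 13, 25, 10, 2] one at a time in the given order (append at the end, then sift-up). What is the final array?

Insert 23:
  append 23 at index 0 → [23] (no swap needed)
Insert 4:
  append 4 at index 1 → [23, 4]
  4 < parent 23 at index 0, swap → [4, 23]
Insert 17:
  append 17 at index 2 → [4, 23, 17] (no swap needed)
Insert 1:
  append 1 at index 3 → [4, 23, 17, 1]
  1 < parent 23 at index 1, swap → [4, 1, 17, 23]
  1 < parent 4 at index 0, swap → [1, 4, 17, 23]
Insert 22:
  append 22 at index 4 → [1, 4, 17, 23, 22] (no swap needed)
Insert 20:
  append 20 at index 5 → [1, 4, 17, 23, 22, 20] (no swap needed)
Insert 13:
  append 13 at index 6 → [1, 4, 17, 23, 22, 20, 13]
  13 < parent 17 at index 2, swap → [1, 4, 13, 23, 22, 20, 17]
Insert 25:
  append 25 at index 7 → [1, 4, 13, 23, 22, 20, 17, 25] (no swap needed)
Insert 10:
  append 10 at index 8 → [1, 4, 13, 23, 22, 20, 17, 25, 10]
  10 < parent 23 at index 3, swap → [1, 4, 13, 10, 22, 20, 17, 25, 23]
Insert 2:
  append 2 at index 9 → [1, 4, 13, 10, 22, 20, 17, 25, 23, 2]
  2 < parent 22 at index 4, swap → [1, 4, 13, 10, 2, 20, 17, 25, 23, 22]
  2 < parent 4 at index 1, swap → [1, 2, 13, 10, 4, 20, 17, 25, 23, 22]

[1, 2, 13, 10, 4, 20, 17, 25, 23, 22]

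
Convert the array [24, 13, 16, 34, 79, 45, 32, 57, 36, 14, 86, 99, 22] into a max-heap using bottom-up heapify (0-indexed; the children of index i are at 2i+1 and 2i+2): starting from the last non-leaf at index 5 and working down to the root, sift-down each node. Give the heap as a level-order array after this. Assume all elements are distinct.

[99, 86, 45, 57, 79, 24, 32, 34, 36, 14, 13, 16, 22]

sift down from index 5:
  45 vs larger child 99 at index 11, swap → [24, 13, 16, 34, 79, 99, 32, 57, 36, 14, 86, 45, 22]
sift down from index 4:
  79 vs larger child 86 at index 10, swap → [24, 13, 16, 34, 86, 99, 32, 57, 36, 14, 79, 45, 22]
sift down from index 3:
  34 vs larger child 57 at index 7, swap → [24, 13, 16, 57, 86, 99, 32, 34, 36, 14, 79, 45, 22]
sift down from index 2:
  16 vs larger child 99 at index 5, swap → [24, 13, 99, 57, 86, 16, 32, 34, 36, 14, 79, 45, 22]
  16 vs larger child 45 at index 11, swap → [24, 13, 99, 57, 86, 45, 32, 34, 36, 14, 79, 16, 22]
sift down from index 1:
  13 vs larger child 86 at index 4, swap → [24, 86, 99, 57, 13, 45, 32, 34, 36, 14, 79, 16, 22]
  13 vs larger child 79 at index 10, swap → [24, 86, 99, 57, 79, 45, 32, 34, 36, 14, 13, 16, 22]
sift down from index 0:
  24 vs larger child 99 at index 2, swap → [99, 86, 24, 57, 79, 45, 32, 34, 36, 14, 13, 16, 22]
  24 vs larger child 45 at index 5, swap → [99, 86, 45, 57, 79, 24, 32, 34, 36, 14, 13, 16, 22]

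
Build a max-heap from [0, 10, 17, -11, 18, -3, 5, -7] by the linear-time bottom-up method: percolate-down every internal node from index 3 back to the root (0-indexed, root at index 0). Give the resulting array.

[18, 10, 17, -7, 0, -3, 5, -11]

sift down from index 3:
  -11 vs only child -7 at index 7, swap → [0, 10, 17, -7, 18, -3, 5, -11]
sift down from index 2: already satisfies heap property
sift down from index 1:
  10 vs larger child 18 at index 4, swap → [0, 18, 17, -7, 10, -3, 5, -11]
sift down from index 0:
  0 vs larger child 18 at index 1, swap → [18, 0, 17, -7, 10, -3, 5, -11]
  0 vs larger child 10 at index 4, swap → [18, 10, 17, -7, 0, -3, 5, -11]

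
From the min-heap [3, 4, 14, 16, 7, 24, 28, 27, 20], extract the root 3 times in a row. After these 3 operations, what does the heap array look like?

extract-min #1 returns 3:
  remove root 3; move last element 20 to root → [20, 4, 14, 16, 7, 24, 28, 27]
  20 vs smaller child 4 at index 1, swap → [4, 20, 14, 16, 7, 24, 28, 27]
  20 vs smaller child 7 at index 4, swap → [4, 7, 14, 16, 20, 24, 28, 27]
extract-min #2 returns 4:
  remove root 4; move last element 27 to root → [27, 7, 14, 16, 20, 24, 28]
  27 vs smaller child 7 at index 1, swap → [7, 27, 14, 16, 20, 24, 28]
  27 vs smaller child 16 at index 3, swap → [7, 16, 14, 27, 20, 24, 28]
extract-min #3 returns 7:
  remove root 7; move last element 28 to root → [28, 16, 14, 27, 20, 24]
  28 vs smaller child 14 at index 2, swap → [14, 16, 28, 27, 20, 24]
  28 vs only child 24 at index 5, swap → [14, 16, 24, 27, 20, 28]

[14, 16, 24, 27, 20, 28]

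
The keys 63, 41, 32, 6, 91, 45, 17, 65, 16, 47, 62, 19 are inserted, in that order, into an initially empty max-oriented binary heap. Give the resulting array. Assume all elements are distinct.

[91, 65, 45, 63, 62, 32, 17, 6, 16, 41, 47, 19]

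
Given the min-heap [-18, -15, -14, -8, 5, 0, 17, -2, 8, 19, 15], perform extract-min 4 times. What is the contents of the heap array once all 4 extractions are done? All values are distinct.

[-2, 5, 0, 8, 15, 19, 17]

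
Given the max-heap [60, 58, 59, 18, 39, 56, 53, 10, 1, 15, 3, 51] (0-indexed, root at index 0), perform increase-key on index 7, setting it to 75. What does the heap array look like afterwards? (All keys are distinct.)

[75, 60, 59, 58, 39, 56, 53, 18, 1, 15, 3, 51]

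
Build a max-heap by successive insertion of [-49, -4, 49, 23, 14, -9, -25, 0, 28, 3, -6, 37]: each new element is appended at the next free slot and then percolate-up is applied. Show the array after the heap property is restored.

Insert -49:
  append -49 at index 0 → [-49] (no swap needed)
Insert -4:
  append -4 at index 1 → [-49, -4]
  -4 > parent -49 at index 0, swap → [-4, -49]
Insert 49:
  append 49 at index 2 → [-4, -49, 49]
  49 > parent -4 at index 0, swap → [49, -49, -4]
Insert 23:
  append 23 at index 3 → [49, -49, -4, 23]
  23 > parent -49 at index 1, swap → [49, 23, -4, -49]
Insert 14:
  append 14 at index 4 → [49, 23, -4, -49, 14] (no swap needed)
Insert -9:
  append -9 at index 5 → [49, 23, -4, -49, 14, -9] (no swap needed)
Insert -25:
  append -25 at index 6 → [49, 23, -4, -49, 14, -9, -25] (no swap needed)
Insert 0:
  append 0 at index 7 → [49, 23, -4, -49, 14, -9, -25, 0]
  0 > parent -49 at index 3, swap → [49, 23, -4, 0, 14, -9, -25, -49]
Insert 28:
  append 28 at index 8 → [49, 23, -4, 0, 14, -9, -25, -49, 28]
  28 > parent 0 at index 3, swap → [49, 23, -4, 28, 14, -9, -25, -49, 0]
  28 > parent 23 at index 1, swap → [49, 28, -4, 23, 14, -9, -25, -49, 0]
Insert 3:
  append 3 at index 9 → [49, 28, -4, 23, 14, -9, -25, -49, 0, 3] (no swap needed)
Insert -6:
  append -6 at index 10 → [49, 28, -4, 23, 14, -9, -25, -49, 0, 3, -6] (no swap needed)
Insert 37:
  append 37 at index 11 → [49, 28, -4, 23, 14, -9, -25, -49, 0, 3, -6, 37]
  37 > parent -9 at index 5, swap → [49, 28, -4, 23, 14, 37, -25, -49, 0, 3, -6, -9]
  37 > parent -4 at index 2, swap → [49, 28, 37, 23, 14, -4, -25, -49, 0, 3, -6, -9]

[49, 28, 37, 23, 14, -4, -25, -49, 0, 3, -6, -9]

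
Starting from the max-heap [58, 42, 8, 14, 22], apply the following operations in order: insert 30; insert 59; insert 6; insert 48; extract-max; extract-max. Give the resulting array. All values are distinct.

insert 30:
  append 30 at index 5 → [58, 42, 8, 14, 22, 30]
  30 > parent 8 at index 2, swap → [58, 42, 30, 14, 22, 8]
insert 59:
  append 59 at index 6 → [58, 42, 30, 14, 22, 8, 59]
  59 > parent 30 at index 2, swap → [58, 42, 59, 14, 22, 8, 30]
  59 > parent 58 at index 0, swap → [59, 42, 58, 14, 22, 8, 30]
insert 6:
  append 6 at index 7 → [59, 42, 58, 14, 22, 8, 30, 6] (no swap needed)
insert 48:
  append 48 at index 8 → [59, 42, 58, 14, 22, 8, 30, 6, 48]
  48 > parent 14 at index 3, swap → [59, 42, 58, 48, 22, 8, 30, 6, 14]
  48 > parent 42 at index 1, swap → [59, 48, 58, 42, 22, 8, 30, 6, 14]
extract-max → returns 59:
  remove root 59; move last element 14 to root → [14, 48, 58, 42, 22, 8, 30, 6]
  14 vs larger child 58 at index 2, swap → [58, 48, 14, 42, 22, 8, 30, 6]
  14 vs larger child 30 at index 6, swap → [58, 48, 30, 42, 22, 8, 14, 6]
extract-max → returns 58:
  remove root 58; move last element 6 to root → [6, 48, 30, 42, 22, 8, 14]
  6 vs larger child 48 at index 1, swap → [48, 6, 30, 42, 22, 8, 14]
  6 vs larger child 42 at index 3, swap → [48, 42, 30, 6, 22, 8, 14]

[48, 42, 30, 6, 22, 8, 14]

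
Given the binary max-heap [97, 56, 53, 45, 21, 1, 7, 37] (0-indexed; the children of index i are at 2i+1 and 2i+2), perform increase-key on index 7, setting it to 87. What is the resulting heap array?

set index 7 from 37 to 87 → [97, 56, 53, 45, 21, 1, 7, 87]
87 > parent 45 at index 3, swap → [97, 56, 53, 87, 21, 1, 7, 45]
87 > parent 56 at index 1, swap → [97, 87, 53, 56, 21, 1, 7, 45]

[97, 87, 53, 56, 21, 1, 7, 45]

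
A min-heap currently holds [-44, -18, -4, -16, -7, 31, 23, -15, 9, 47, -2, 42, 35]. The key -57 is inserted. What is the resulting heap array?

append -57 at index 13 → [-44, -18, -4, -16, -7, 31, 23, -15, 9, 47, -2, 42, 35, -57]
-57 < parent 23 at index 6, swap → [-44, -18, -4, -16, -7, 31, -57, -15, 9, 47, -2, 42, 35, 23]
-57 < parent -4 at index 2, swap → [-44, -18, -57, -16, -7, 31, -4, -15, 9, 47, -2, 42, 35, 23]
-57 < parent -44 at index 0, swap → [-57, -18, -44, -16, -7, 31, -4, -15, 9, 47, -2, 42, 35, 23]

[-57, -18, -44, -16, -7, 31, -4, -15, 9, 47, -2, 42, 35, 23]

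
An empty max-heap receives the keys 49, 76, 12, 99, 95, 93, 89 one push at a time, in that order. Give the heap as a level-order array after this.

Insert 49:
  append 49 at index 0 → [49] (no swap needed)
Insert 76:
  append 76 at index 1 → [49, 76]
  76 > parent 49 at index 0, swap → [76, 49]
Insert 12:
  append 12 at index 2 → [76, 49, 12] (no swap needed)
Insert 99:
  append 99 at index 3 → [76, 49, 12, 99]
  99 > parent 49 at index 1, swap → [76, 99, 12, 49]
  99 > parent 76 at index 0, swap → [99, 76, 12, 49]
Insert 95:
  append 95 at index 4 → [99, 76, 12, 49, 95]
  95 > parent 76 at index 1, swap → [99, 95, 12, 49, 76]
Insert 93:
  append 93 at index 5 → [99, 95, 12, 49, 76, 93]
  93 > parent 12 at index 2, swap → [99, 95, 93, 49, 76, 12]
Insert 89:
  append 89 at index 6 → [99, 95, 93, 49, 76, 12, 89] (no swap needed)

[99, 95, 93, 49, 76, 12, 89]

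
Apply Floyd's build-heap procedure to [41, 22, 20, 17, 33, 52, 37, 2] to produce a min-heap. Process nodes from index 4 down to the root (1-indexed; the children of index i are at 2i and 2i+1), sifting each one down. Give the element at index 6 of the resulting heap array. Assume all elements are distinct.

52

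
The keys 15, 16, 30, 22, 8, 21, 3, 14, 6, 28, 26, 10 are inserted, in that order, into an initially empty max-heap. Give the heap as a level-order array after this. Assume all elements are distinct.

[30, 28, 21, 15, 26, 16, 3, 14, 6, 8, 22, 10]

Insert 15:
  append 15 at index 0 → [15] (no swap needed)
Insert 16:
  append 16 at index 1 → [15, 16]
  16 > parent 15 at index 0, swap → [16, 15]
Insert 30:
  append 30 at index 2 → [16, 15, 30]
  30 > parent 16 at index 0, swap → [30, 15, 16]
Insert 22:
  append 22 at index 3 → [30, 15, 16, 22]
  22 > parent 15 at index 1, swap → [30, 22, 16, 15]
Insert 8:
  append 8 at index 4 → [30, 22, 16, 15, 8] (no swap needed)
Insert 21:
  append 21 at index 5 → [30, 22, 16, 15, 8, 21]
  21 > parent 16 at index 2, swap → [30, 22, 21, 15, 8, 16]
Insert 3:
  append 3 at index 6 → [30, 22, 21, 15, 8, 16, 3] (no swap needed)
Insert 14:
  append 14 at index 7 → [30, 22, 21, 15, 8, 16, 3, 14] (no swap needed)
Insert 6:
  append 6 at index 8 → [30, 22, 21, 15, 8, 16, 3, 14, 6] (no swap needed)
Insert 28:
  append 28 at index 9 → [30, 22, 21, 15, 8, 16, 3, 14, 6, 28]
  28 > parent 8 at index 4, swap → [30, 22, 21, 15, 28, 16, 3, 14, 6, 8]
  28 > parent 22 at index 1, swap → [30, 28, 21, 15, 22, 16, 3, 14, 6, 8]
Insert 26:
  append 26 at index 10 → [30, 28, 21, 15, 22, 16, 3, 14, 6, 8, 26]
  26 > parent 22 at index 4, swap → [30, 28, 21, 15, 26, 16, 3, 14, 6, 8, 22]
Insert 10:
  append 10 at index 11 → [30, 28, 21, 15, 26, 16, 3, 14, 6, 8, 22, 10] (no swap needed)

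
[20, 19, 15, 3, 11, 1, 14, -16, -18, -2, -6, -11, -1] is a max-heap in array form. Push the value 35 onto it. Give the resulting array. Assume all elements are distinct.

[35, 19, 20, 3, 11, 1, 15, -16, -18, -2, -6, -11, -1, 14]

append 35 at index 13 → [20, 19, 15, 3, 11, 1, 14, -16, -18, -2, -6, -11, -1, 35]
35 > parent 14 at index 6, swap → [20, 19, 15, 3, 11, 1, 35, -16, -18, -2, -6, -11, -1, 14]
35 > parent 15 at index 2, swap → [20, 19, 35, 3, 11, 1, 15, -16, -18, -2, -6, -11, -1, 14]
35 > parent 20 at index 0, swap → [35, 19, 20, 3, 11, 1, 15, -16, -18, -2, -6, -11, -1, 14]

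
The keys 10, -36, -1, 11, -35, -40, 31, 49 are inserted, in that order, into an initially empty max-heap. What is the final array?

Insert 10:
  append 10 at index 0 → [10] (no swap needed)
Insert -36:
  append -36 at index 1 → [10, -36] (no swap needed)
Insert -1:
  append -1 at index 2 → [10, -36, -1] (no swap needed)
Insert 11:
  append 11 at index 3 → [10, -36, -1, 11]
  11 > parent -36 at index 1, swap → [10, 11, -1, -36]
  11 > parent 10 at index 0, swap → [11, 10, -1, -36]
Insert -35:
  append -35 at index 4 → [11, 10, -1, -36, -35] (no swap needed)
Insert -40:
  append -40 at index 5 → [11, 10, -1, -36, -35, -40] (no swap needed)
Insert 31:
  append 31 at index 6 → [11, 10, -1, -36, -35, -40, 31]
  31 > parent -1 at index 2, swap → [11, 10, 31, -36, -35, -40, -1]
  31 > parent 11 at index 0, swap → [31, 10, 11, -36, -35, -40, -1]
Insert 49:
  append 49 at index 7 → [31, 10, 11, -36, -35, -40, -1, 49]
  49 > parent -36 at index 3, swap → [31, 10, 11, 49, -35, -40, -1, -36]
  49 > parent 10 at index 1, swap → [31, 49, 11, 10, -35, -40, -1, -36]
  49 > parent 31 at index 0, swap → [49, 31, 11, 10, -35, -40, -1, -36]

[49, 31, 11, 10, -35, -40, -1, -36]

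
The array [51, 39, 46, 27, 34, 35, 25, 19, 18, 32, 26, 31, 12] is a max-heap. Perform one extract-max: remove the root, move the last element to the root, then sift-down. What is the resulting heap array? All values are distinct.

[46, 39, 35, 27, 34, 31, 25, 19, 18, 32, 26, 12]

remove root 51; move last element 12 to root → [12, 39, 46, 27, 34, 35, 25, 19, 18, 32, 26, 31]
12 vs larger child 46 at index 2, swap → [46, 39, 12, 27, 34, 35, 25, 19, 18, 32, 26, 31]
12 vs larger child 35 at index 5, swap → [46, 39, 35, 27, 34, 12, 25, 19, 18, 32, 26, 31]
12 vs only child 31 at index 11, swap → [46, 39, 35, 27, 34, 31, 25, 19, 18, 32, 26, 12]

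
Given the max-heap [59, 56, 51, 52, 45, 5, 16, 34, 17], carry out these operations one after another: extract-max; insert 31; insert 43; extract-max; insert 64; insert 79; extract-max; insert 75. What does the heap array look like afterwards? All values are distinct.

[75, 64, 51, 34, 52, 5, 16, 17, 31, 43, 45]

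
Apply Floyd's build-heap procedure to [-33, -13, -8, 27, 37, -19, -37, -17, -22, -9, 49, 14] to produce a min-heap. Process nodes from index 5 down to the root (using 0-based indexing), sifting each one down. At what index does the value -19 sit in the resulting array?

sift down from index 5: already satisfies heap property
sift down from index 4:
  37 vs smaller child -9 at index 9, swap → [-33, -13, -8, 27, -9, -19, -37, -17, -22, 37, 49, 14]
sift down from index 3:
  27 vs smaller child -22 at index 8, swap → [-33, -13, -8, -22, -9, -19, -37, -17, 27, 37, 49, 14]
sift down from index 2:
  -8 vs smaller child -37 at index 6, swap → [-33, -13, -37, -22, -9, -19, -8, -17, 27, 37, 49, 14]
sift down from index 1:
  -13 vs smaller child -22 at index 3, swap → [-33, -22, -37, -13, -9, -19, -8, -17, 27, 37, 49, 14]
  -13 vs smaller child -17 at index 7, swap → [-33, -22, -37, -17, -9, -19, -8, -13, 27, 37, 49, 14]
sift down from index 0:
  -33 vs smaller child -37 at index 2, swap → [-37, -22, -33, -17, -9, -19, -8, -13, 27, 37, 49, 14]
resulting array: [-37, -22, -33, -17, -9, -19, -8, -13, 27, 37, 49, 14]

5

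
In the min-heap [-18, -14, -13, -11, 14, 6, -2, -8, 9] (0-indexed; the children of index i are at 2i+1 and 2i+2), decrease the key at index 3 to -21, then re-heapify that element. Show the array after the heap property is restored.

set index 3 from -11 to -21 → [-18, -14, -13, -21, 14, 6, -2, -8, 9]
-21 < parent -14 at index 1, swap → [-18, -21, -13, -14, 14, 6, -2, -8, 9]
-21 < parent -18 at index 0, swap → [-21, -18, -13, -14, 14, 6, -2, -8, 9]

[-21, -18, -13, -14, 14, 6, -2, -8, 9]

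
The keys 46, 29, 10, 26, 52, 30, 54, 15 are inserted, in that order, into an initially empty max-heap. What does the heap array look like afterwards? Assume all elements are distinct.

[54, 46, 52, 26, 29, 10, 30, 15]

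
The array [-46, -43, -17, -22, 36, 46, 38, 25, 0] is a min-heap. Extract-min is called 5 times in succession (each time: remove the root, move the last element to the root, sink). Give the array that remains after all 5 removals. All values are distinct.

[25, 36, 38, 46]

extract-min #1 returns -46:
  remove root -46; move last element 0 to root → [0, -43, -17, -22, 36, 46, 38, 25]
  0 vs smaller child -43 at index 1, swap → [-43, 0, -17, -22, 36, 46, 38, 25]
  0 vs smaller child -22 at index 3, swap → [-43, -22, -17, 0, 36, 46, 38, 25]
extract-min #2 returns -43:
  remove root -43; move last element 25 to root → [25, -22, -17, 0, 36, 46, 38]
  25 vs smaller child -22 at index 1, swap → [-22, 25, -17, 0, 36, 46, 38]
  25 vs smaller child 0 at index 3, swap → [-22, 0, -17, 25, 36, 46, 38]
extract-min #3 returns -22:
  remove root -22; move last element 38 to root → [38, 0, -17, 25, 36, 46]
  38 vs smaller child -17 at index 2, swap → [-17, 0, 38, 25, 36, 46]
extract-min #4 returns -17:
  remove root -17; move last element 46 to root → [46, 0, 38, 25, 36]
  46 vs smaller child 0 at index 1, swap → [0, 46, 38, 25, 36]
  46 vs smaller child 25 at index 3, swap → [0, 25, 38, 46, 36]
extract-min #5 returns 0:
  remove root 0; move last element 36 to root → [36, 25, 38, 46]
  36 vs smaller child 25 at index 1, swap → [25, 36, 38, 46]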